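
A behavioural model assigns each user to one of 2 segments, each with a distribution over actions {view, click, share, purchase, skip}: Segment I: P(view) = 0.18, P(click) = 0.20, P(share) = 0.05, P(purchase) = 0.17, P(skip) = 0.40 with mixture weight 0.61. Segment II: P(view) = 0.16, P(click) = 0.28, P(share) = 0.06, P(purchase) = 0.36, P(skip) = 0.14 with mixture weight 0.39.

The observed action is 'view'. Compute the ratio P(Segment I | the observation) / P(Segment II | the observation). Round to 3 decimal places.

1.760

Only the two components matter; the odds are (π_i f_i(x)) / (π_j f_j(x)).
Component likelihoods at x = 'view':
  L_I = 0.18
  L_II = 0.16
0.1098 / 0.0624 ≈ 1.760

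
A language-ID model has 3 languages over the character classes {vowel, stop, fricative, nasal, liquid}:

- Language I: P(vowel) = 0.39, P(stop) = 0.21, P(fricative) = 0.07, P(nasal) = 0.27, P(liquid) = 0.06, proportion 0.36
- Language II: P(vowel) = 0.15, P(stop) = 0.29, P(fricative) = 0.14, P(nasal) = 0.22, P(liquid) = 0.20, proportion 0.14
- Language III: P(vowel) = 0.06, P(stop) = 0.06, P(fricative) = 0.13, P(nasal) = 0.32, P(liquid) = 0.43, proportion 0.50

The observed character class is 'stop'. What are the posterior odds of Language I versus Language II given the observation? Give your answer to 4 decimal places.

1.8621

Since P(k|x) ∝ P(Z=k) f_k(x), the posterior odds are P(Z=i) f_i(x) / (P(Z=j) f_j(x)).
Component likelihoods at x = 'stop':
  f_I = 0.21
  f_II = 0.29
  f_III = 0.06
Odds = (0.36/0.14) × (0.21/0.29) = 2.57143 × 0.724138 ≈ 1.8621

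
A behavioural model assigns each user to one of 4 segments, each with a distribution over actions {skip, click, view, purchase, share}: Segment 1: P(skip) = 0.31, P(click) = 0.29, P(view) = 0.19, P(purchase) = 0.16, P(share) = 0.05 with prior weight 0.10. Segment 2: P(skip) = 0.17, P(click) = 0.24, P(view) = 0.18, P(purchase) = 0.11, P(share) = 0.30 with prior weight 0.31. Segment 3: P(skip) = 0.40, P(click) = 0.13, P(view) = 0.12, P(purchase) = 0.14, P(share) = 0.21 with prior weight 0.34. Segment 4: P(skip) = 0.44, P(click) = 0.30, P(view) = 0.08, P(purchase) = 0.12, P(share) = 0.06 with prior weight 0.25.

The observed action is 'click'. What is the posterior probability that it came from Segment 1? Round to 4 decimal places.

By Bayes' theorem, P(k | x) = π_k f_k(x) / Σ_j π_j f_j(x).
Categorical probabilities:
  L_1 = 0.29
  L_2 = 0.24
  L_3 = 0.13
  L_4 = 0.3
Multiply by the mixture weights:
  π_1·L_1 = 0.10 × 0.29 = 0.029
  π_2·L_2 = 0.31 × 0.24 = 0.0744
  π_3·L_3 = 0.34 × 0.13 = 0.0442
  π_4·L_4 = 0.25 × 0.3 = 0.075
Normaliser: 0.029 + 0.0744 + 0.0442 + 0.075 = 0.2226
So the posterior for Segment 1 is 0.029 / 0.2226 ≈ 0.1303.

0.1303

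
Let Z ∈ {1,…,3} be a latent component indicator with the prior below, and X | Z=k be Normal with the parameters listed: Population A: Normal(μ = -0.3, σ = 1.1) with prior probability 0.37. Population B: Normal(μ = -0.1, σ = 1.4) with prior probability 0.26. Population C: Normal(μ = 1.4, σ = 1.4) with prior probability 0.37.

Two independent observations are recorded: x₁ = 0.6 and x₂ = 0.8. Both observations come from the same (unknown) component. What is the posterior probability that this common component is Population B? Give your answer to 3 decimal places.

Posterior ∝ prior × likelihood, so P(k | x) ∝ π_k f_k(x); normalise over all components.
Since both observations come from the same component, the likelihood for component k is f_k(x₁)·f_k(x₂).
  p_A = [0.25951] × [0.219973] = 0.0570853
  p_B = [0.251475] × [0.231762] = 0.0582825
  p_C = [0.242034] × [0.259955] = 0.062918
Unnormalised posteriors:
  π_A·p_A = 0.37 × 0.0570853 = 0.0211216
  π_B·p_B = 0.26 × 0.0582825 = 0.0151534
  π_C·p_C = 0.37 × 0.062918 = 0.0232796
Denominator: 0.0211216 + 0.0151534 + 0.0232796 = 0.0595547
So the posterior for Population B is 0.0151534 / 0.0595547 ≈ 0.254.

0.254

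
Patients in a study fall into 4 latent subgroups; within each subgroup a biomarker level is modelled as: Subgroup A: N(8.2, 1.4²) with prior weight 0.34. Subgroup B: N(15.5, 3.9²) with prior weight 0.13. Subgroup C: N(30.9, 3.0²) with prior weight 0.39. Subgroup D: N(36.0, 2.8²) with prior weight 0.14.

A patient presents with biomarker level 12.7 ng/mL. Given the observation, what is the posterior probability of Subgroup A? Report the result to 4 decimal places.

The responsibility of component k is π_k f_k(x) divided by Σ_j π_j f_j(x).
Evaluate each component's likelihood at the observed value:
  f_A = (1/(1.4·√(2π)))·exp(−(12.7−8.2)²/(2·1.4²)) = 0.284959·exp(-5.16582) = 0.00162666
  f_B = (1/(3.9·√(2π)))·exp(−(12.7−15.5)²/(2·3.9²)) = 0.102293·exp(-0.25773) = 0.0790527
  f_C = (1/(3.0·√(2π)))·exp(−(12.7−30.9)²/(2·3.0²)) = 0.132981·exp(-18.40222) = 1.35458e-09
  f_D = (1/(2.8·√(2π)))·exp(−(12.7−36.0)²/(2·2.8²)) = 0.142479·exp(-34.62309) = 1.30959e-16
Multiply by the mixture weights:
  π_A·f_A = 0.34 × 0.00162666 = 0.000553064
  π_B·f_B = 0.13 × 0.0790527 = 0.0102769
  π_C·f_C = 0.39 × 1.35458e-09 = 5.28287e-10
  π_D·f_D = 0.14 × 1.30959e-16 = 1.83343e-17
Marginal: 0.000553064 + 0.0102769 + 5.28287e-10 + 1.83343e-17 = 0.0108299
P(Subgroup A | the observation) ≈ 0.0511

0.0511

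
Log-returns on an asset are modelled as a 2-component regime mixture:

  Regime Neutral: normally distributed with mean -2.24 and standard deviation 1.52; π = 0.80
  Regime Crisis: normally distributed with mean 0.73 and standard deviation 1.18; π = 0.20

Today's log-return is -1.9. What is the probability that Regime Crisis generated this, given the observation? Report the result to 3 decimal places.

0.027

By Bayes' theorem, P(k | x) = π_k f_k(x) / Σ_j π_j f_j(x).
Component likelihoods at x = -1.9:
  L_Neutral = 0.255977
  L_Crisis = 0.0282049
Prior × likelihood for each component:
  π_Neutral·L_Neutral = 0.80 × 0.255977 = 0.204782
  π_Crisis·L_Crisis = 0.20 × 0.0282049 = 0.00564099
Denominator: 0.204782 + 0.00564099 = 0.210423
So the posterior for Regime Crisis is 0.00564099 / 0.210423 ≈ 0.027.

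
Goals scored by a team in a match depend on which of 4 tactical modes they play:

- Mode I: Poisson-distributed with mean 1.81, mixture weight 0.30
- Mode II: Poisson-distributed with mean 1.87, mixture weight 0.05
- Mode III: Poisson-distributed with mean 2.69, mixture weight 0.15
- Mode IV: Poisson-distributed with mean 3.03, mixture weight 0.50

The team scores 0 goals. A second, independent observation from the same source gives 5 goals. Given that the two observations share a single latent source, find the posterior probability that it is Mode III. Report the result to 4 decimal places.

0.1682

Apply Bayes' rule: the posterior for each component is proportional to its prior times its likelihood at x.
Since both observations come from the same component, the likelihood for component k is f_k(x₁)·f_k(x₂).
  p_I = [0.163654] × [0.0264935] = 0.00433576
  p_II = [0.154124] × [0.0293695] = 0.00452653
  p_III = [0.0678809] × [0.0796761] = 0.00540849
  p_IV = [0.0483156] × [0.10283] = 0.00496829
Weight by the priors:
  w_I·p_I = 0.30 × 0.00433576 = 0.00130073
  w_II·p_II = 0.05 × 0.00452653 = 0.000226327
  w_III·p_III = 0.15 × 0.00540849 = 0.000811273
  w_IV·p_IV = 0.50 × 0.00496829 = 0.00248415
Normaliser: 0.00130073 + 0.000226327 + 0.000811273 + 0.00248415 = 0.00482248
So the posterior for Mode III is 0.000811273 / 0.00482248 ≈ 0.1682.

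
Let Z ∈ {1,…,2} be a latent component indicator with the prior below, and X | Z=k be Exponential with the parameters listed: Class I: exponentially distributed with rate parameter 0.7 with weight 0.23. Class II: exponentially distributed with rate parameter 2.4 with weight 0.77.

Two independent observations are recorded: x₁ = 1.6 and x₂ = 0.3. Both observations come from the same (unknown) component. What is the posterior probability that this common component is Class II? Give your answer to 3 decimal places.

0.609

The responsibility of component k is w_k f_k(x) divided by Σ_j w_j f_j(x).
Since both observations come from the same component, the likelihood for component k is f_k(x₁)·f_k(x₂).
  f_I = [0.7·e^(−0.7·1.6) = 0.7·e^(−1.1200) = 0.228396] × [0.567409] = 0.129594
  f_II = [2.4·e^(−2.4·1.6) = 2.4·e^(−3.8400) = 0.0515846] × [1.16821] = 0.0602615
Prior × likelihood for each component:
  w_I·f_I = 0.23 × 0.129594 = 0.0298066
  w_II·f_II = 0.77 × 0.0602615 = 0.0464013
Marginal: 0.0298066 + 0.0464013 = 0.0762079
P(Class II | x₁, x₂) ≈ 0.609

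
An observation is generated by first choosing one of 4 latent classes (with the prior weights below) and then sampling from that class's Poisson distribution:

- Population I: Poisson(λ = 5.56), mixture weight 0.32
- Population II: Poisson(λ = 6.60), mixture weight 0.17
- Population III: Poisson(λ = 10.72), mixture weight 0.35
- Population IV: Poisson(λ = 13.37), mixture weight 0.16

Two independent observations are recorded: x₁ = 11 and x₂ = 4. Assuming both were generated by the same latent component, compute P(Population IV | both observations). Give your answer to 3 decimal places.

0.016

The responsibility of component k is π_k f_k(x) divided by Σ_j π_j f_j(x).
Since both observations come from the same component, the likelihood for component k is f_k(x₁)·f_k(x₂).
  f_I = [0.0151353] × [0.153254] = 0.00231953
  f_II = [0.0352764] × [0.107553] = 0.00379407
  f_III = [0.118946] × [0.0121599] = 0.00144638
  f_IV = [0.0954493] × [0.00207873] = 0.000198413
Weight by the priors:
  π_I·f_I = 0.32 × 0.00231953 = 0.00074225
  π_II·f_II = 0.17 × 0.00379407 = 0.000644991
  π_III·f_III = 0.35 × 0.00144638 = 0.000506232
  π_IV·f_IV = 0.16 × 0.000198413 = 3.1746e-05
Denominator: 0.00074225 + 0.000644991 + 0.000506232 + 3.1746e-05 = 0.00192522
Responsibility of Population IV: 3.1746e-05 / 0.00192522 ≈ 0.016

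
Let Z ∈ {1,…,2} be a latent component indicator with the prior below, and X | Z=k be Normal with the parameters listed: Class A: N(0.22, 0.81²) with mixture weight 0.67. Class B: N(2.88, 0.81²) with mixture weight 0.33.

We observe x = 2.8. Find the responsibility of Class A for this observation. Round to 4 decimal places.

0.0126

Posterior ∝ prior × likelihood, so P(k | x) ∝ π_k f_k(x); normalise over all components.
Component likelihoods at x = 2.8:
  f_A = (1/(0.81·√(2π)))·exp(−(2.8−0.22)²/(2·0.81²)) = 0.492521·exp(-5.07270) = 0.00308588
  f_B = (1/(0.81·√(2π)))·exp(−(2.8−2.88)²/(2·0.81²)) = 0.492521·exp(-0.00488) = 0.490125
Unnormalised posteriors:
  π_A·f_A = 0.67 × 0.00308588 = 0.00206754
  π_B·f_B = 0.33 × 0.490125 = 0.161741
Evidence: 0.00206754 + 0.161741 = 0.163809
Responsibility of Class A: 0.00206754 / 0.163809 ≈ 0.0126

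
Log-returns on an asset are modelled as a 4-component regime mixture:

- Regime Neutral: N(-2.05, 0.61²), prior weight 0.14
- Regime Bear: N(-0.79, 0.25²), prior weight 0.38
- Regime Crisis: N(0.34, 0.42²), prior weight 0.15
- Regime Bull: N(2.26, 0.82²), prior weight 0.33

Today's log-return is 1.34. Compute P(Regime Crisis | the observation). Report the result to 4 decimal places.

The responsibility of component k is w_k f_k(x) divided by Σ_j w_j f_j(x).
Component likelihoods at x = 1.34:
  f_Neutral = 1.28561e-07
  f_Bear = 2.75528e-16
  f_Crisis = 0.0558043
  f_Bull = 0.259273
Prior × likelihood for each component:
  w_Neutral·f_Neutral = 0.14 × 1.28561e-07 = 1.79985e-08
  w_Bear·f_Bear = 0.38 × 2.75528e-16 = 1.047e-16
  w_Crisis·f_Crisis = 0.15 × 0.0558043 = 0.00837064
  w_Bull·f_Bull = 0.33 × 0.259273 = 0.08556
Sum: 1.79985e-08 + 1.047e-16 + 0.00837064 + 0.08556 = 0.0939306
P(Regime Crisis | data) ≈ 0.0891

0.0891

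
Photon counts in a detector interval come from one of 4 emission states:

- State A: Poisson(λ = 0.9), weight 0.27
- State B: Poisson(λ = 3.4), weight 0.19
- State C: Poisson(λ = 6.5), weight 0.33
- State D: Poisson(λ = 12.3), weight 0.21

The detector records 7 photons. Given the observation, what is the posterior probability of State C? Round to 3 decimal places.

By Bayes' theorem, P(k | x) = P(Z=k) f_k(x) / Σ_j P(Z=j) f_j(x).
Evaluate each component's likelihood at the observed value:
  f_A = e^(−0.9)·0.9^7/7! = 3.85835e-05
  f_B = e^(−3.4)·3.4^7/7! = 0.0347793
  f_C = e^(−6.5)·6.5^7/7! = 0.146234
  f_D = e^(−12.3)·12.3^7/7! = 0.0384665
Unnormalised posteriors:
  P(Z=A)·f_A = 0.27 × 3.85835e-05 = 1.04176e-05
  P(Z=B)·f_B = 0.19 × 0.0347793 = 0.00660806
  P(Z=C)·f_C = 0.33 × 0.146234 = 0.0482573
  P(Z=D)·f_D = 0.21 × 0.0384665 = 0.00807797
Normaliser: 1.04176e-05 + 0.00660806 + 0.0482573 + 0.00807797 = 0.0629537
P(State C | the observation) = 0.0482573 / 0.0629537 ≈ 0.767

0.767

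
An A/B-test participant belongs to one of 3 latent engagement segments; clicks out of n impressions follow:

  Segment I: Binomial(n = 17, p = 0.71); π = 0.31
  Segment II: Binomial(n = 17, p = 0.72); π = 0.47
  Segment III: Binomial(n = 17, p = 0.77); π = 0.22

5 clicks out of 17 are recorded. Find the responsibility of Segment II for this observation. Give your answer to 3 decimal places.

By Bayes' theorem, P(k | x) = P(Z=k) f_k(x) / Σ_j P(Z=j) f_j(x).
Evaluate each component's likelihood at the observed value:
  f_I = 0.000395019
  f_II = 0.000278041
  f_III = 3.67061e-05
Unnormalised posteriors:
  P(Z=I)·f_I = 0.31 × 0.000395019 = 0.000122456
  P(Z=II)·f_II = 0.47 × 0.000278041 = 0.000130679
  P(Z=III)·f_III = 0.22 × 3.67061e-05 = 8.07534e-06
Marginal: 0.000122456 + 0.000130679 + 8.07534e-06 = 0.000261211
So the posterior for Segment II is 0.000130679 / 0.000261211 ≈ 0.500.

0.500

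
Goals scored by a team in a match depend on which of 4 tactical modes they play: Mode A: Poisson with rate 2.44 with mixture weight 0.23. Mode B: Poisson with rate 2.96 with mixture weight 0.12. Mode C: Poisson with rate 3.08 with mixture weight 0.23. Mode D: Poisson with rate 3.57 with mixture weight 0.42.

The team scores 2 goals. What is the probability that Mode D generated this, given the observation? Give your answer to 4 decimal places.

Apply Bayes' rule: the posterior for each component is proportional to its prior times its likelihood at x.
Component likelihoods at x = 2 goals:
  p_A = 0.25946
  p_B = 0.227008
  p_C = 0.217994
  p_D = 0.179422
Multiply by the mixture weights:
  π_A·p_A = 0.23 × 0.25946 = 0.0596759
  π_B·p_B = 0.12 × 0.227008 = 0.027241
  π_C·p_C = 0.23 × 0.217994 = 0.0501386
  π_D·p_D = 0.42 × 0.179422 = 0.0753571
Marginal: 0.0596759 + 0.027241 + 0.0501386 + 0.0753571 = 0.212413
Responsibility of Mode D: 0.0753571 / 0.212413 ≈ 0.3548

0.3548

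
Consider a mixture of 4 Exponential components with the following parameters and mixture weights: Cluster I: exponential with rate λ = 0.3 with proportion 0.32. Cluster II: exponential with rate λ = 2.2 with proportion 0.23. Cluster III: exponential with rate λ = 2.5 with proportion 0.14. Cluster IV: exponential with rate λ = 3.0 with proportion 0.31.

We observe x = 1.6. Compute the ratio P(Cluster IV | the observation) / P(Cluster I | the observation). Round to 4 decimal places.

0.1288

Only the two components matter; the odds are (π_i f_i(x)) / (π_j f_j(x)).
Component likelihoods at x = 1.6:
  p_I = 0.3·e^(−0.3·1.6) = 0.3·e^(−0.4800) = 0.185635
  p_II = 2.2·e^(−2.2·1.6) = 2.2·e^(−3.5200) = 0.0651188
  p_III = 2.5·e^(−2.5·1.6) = 2.5·e^(−4.0000) = 0.0457891
  p_IV = 3.0·e^(−3.0·1.6) = 3.0·e^(−4.8000) = 0.0246892
Posterior odds = (π_IV·p_IV) / (π_I·p_I) = (0.31·0.0246892) / (0.32·0.185635) = 0.00765366 / 0.0594032 ≈ 0.1288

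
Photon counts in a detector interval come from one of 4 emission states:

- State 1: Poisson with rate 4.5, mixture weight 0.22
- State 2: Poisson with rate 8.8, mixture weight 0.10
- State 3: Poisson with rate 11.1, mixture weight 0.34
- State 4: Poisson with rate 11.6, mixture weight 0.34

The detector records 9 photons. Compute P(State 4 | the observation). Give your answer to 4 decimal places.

Apply Bayes' rule: the posterior for each component is proportional to its prior times its likelihood at x.
Component likelihoods at x = 9 photons:
  p_1 = e^(−4.5)·4.5^9/9! = 0.0231646
  p_2 = e^(−8.8)·8.8^9/9! = 0.131459
  p_3 = e^(−11.1)·11.1^9/9! = 0.106531
  p_4 = e^(−11.6)·11.6^9/9! = 0.0960601
Unnormalised posteriors:
  π_1·p_1 = 0.22 × 0.0231646 = 0.00509621
  π_2·p_2 = 0.10 × 0.131459 = 0.0131459
  π_3·p_3 = 0.34 × 0.106531 = 0.0362205
  π_4·p_4 = 0.34 × 0.0960601 = 0.0326604
Sum: 0.00509621 + 0.0131459 + 0.0362205 + 0.0326604 = 0.087123
Responsibility of State 4: 0.0326604 / 0.087123 ≈ 0.3749

0.3749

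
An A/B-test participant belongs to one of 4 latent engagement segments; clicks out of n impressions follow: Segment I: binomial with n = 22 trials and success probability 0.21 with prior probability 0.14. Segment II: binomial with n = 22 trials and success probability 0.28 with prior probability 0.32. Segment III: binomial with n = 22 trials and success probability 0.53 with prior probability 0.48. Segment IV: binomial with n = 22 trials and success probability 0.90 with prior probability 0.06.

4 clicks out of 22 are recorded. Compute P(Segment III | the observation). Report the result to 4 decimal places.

0.0051

P(component k | x) = w_k·f_k(x) / marginal(x), where marginal(x) = Σ_j w_j·f_j(x).
Component likelihoods at x = 4 clicks out of 22:
  p_I = 0.204352
  p_II = 0.121571
  p_III = 0.000722902
  p_IV = 4.79937e-15
Multiply by the mixture weights:
  w_I·p_I = 0.14 × 0.204352 = 0.0286093
  w_II·p_II = 0.32 × 0.121571 = 0.0389028
  w_III·p_III = 0.48 × 0.000722902 = 0.000346993
  w_IV·p_IV = 0.06 × 4.79937e-15 = 2.87962e-16
Sum: 0.0286093 + 0.0389028 + 0.000346993 + 2.87962e-16 = 0.0678591
P(Segment III | the observation) ≈ 0.0051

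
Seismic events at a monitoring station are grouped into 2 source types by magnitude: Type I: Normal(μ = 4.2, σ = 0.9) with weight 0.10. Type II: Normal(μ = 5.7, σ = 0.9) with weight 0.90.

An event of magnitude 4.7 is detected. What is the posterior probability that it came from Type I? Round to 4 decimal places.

0.1500

By Bayes' theorem, P(k | x) = P(Z=k) f_k(x) / Σ_j P(Z=j) f_j(x).
Normal densities:
  L_I = (1/(0.9·√(2π)))·exp(−(4.7−4.2)²/(2·0.9²)) = 0.443269·exp(-0.15432) = 0.37988
  L_II = (1/(0.9·√(2π)))·exp(−(4.7−5.7)²/(2·0.9²)) = 0.443269·exp(-0.61728) = 0.239103
Prior × likelihood for each component:
  P(Z=I)·L_I = 0.10 × 0.37988 = 0.037988
  P(Z=II)·L_II = 0.90 × 0.239103 = 0.215192
Denominator: 0.037988 + 0.215192 = 0.25318
Responsibility of Type I: 0.037988 / 0.25318 ≈ 0.1500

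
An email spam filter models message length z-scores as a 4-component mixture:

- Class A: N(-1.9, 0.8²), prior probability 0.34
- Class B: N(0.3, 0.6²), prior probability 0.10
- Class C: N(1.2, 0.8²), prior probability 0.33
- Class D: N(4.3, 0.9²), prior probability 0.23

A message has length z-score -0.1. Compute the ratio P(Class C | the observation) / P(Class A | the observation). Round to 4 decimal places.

3.2579

Posterior odds = (π_i f_i(x)) / (π_j f_j(x)); the normalising sum cancels.
Normal densities:
  L_A = (1/(0.8·√(2π)))·exp(−(-0.1−-1.9)²/(2·0.8²)) = 0.498678·exp(-2.53125) = 0.0396746
  L_B = (1/(0.6·√(2π)))·exp(−(-0.1−0.3)²/(2·0.6²)) = 0.664904·exp(-0.22222) = 0.532413
  L_C = (1/(0.8·√(2π)))·exp(−(-0.1−1.2)²/(2·0.8²)) = 0.498678·exp(-1.32031) = 0.133173
  L_D = (1/(0.9·√(2π)))·exp(−(-0.1−4.3)²/(2·0.9²)) = 0.443269·exp(-11.95062) = 2.86141e-06
Posterior odds = (π_C·L_C) / (π_A·L_A) = (0.33·0.133173) / (0.34·0.0396746) = 0.043947 / 0.0134894 ≈ 3.2579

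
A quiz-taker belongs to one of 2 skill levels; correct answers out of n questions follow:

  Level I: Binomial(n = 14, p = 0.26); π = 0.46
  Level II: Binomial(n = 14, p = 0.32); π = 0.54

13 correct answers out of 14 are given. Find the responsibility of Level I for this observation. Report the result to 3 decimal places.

By Bayes' theorem, P(k | x) = π_k f_k(x) / Σ_j π_j f_j(x).
Component likelihoods at x = 13 correct answers out of 14:
  p_I = C(14,13)·0.26^13·0.74^1 = 14·2.48115e-08·0.74 = 2.57047e-07
  p_II = C(14,13)·0.32^13·0.68^1 = 14·3.68935e-07·0.68 = 3.51226e-06
Multiply by the mixture weights:
  π_I·p_I = 0.46 × 2.57047e-07 = 1.18242e-07
  π_II·p_II = 0.54 × 3.51226e-06 = 1.89662e-06
Sum: 1.18242e-07 + 1.89662e-06 = 2.01486e-06
Responsibility of Level I: 1.18242e-07 / 2.01486e-06 ≈ 0.059

0.059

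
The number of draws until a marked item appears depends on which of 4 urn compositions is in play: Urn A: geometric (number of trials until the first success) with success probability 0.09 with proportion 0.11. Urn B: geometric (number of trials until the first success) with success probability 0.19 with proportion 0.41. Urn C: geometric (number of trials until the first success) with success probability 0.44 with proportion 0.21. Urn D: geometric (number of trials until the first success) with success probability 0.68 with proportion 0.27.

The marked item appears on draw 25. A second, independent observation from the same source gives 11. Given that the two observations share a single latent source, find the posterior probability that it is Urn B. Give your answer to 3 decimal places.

The responsibility of component k is w_k f_k(x) divided by Σ_j w_j f_j(x).
Since both observations come from the same component, the likelihood for component k is f_k(x₁)·f_k(x₂).
  f_A = [0.09·(1−0.09)^24 = 0.09·0.10399 = 0.00935914] × [0.0350475] = 0.000328014
  f_B = [0.19·(1−0.19)^24 = 0.19·0.00636269 = 0.00120891] × [0.0230996] = 2.79253e-05
  f_C = [0.44·(1−0.44)^24 = 0.44·9.04717e-07 = 3.98075e-07] × [0.00133454] = 5.31249e-10
  f_D = [0.68·(1−0.68)^24 = 0.68·1.32923e-12 = 9.03875e-13] × [7.65612e-06] = 6.92018e-18
Multiply by the mixture weights:
  w_A·f_A = 0.11 × 0.000328014 = 3.60815e-05
  w_B·f_B = 0.41 × 2.79253e-05 = 1.14494e-05
  w_C·f_C = 0.21 × 5.31249e-10 = 1.11562e-10
  w_D·f_D = 0.27 × 6.92018e-18 = 1.86845e-18
Normaliser: 3.60815e-05 + 1.14494e-05 + 1.11562e-10 + 1.86845e-18 = 4.7531e-05
P(Urn B | x) ≈ 0.241

0.241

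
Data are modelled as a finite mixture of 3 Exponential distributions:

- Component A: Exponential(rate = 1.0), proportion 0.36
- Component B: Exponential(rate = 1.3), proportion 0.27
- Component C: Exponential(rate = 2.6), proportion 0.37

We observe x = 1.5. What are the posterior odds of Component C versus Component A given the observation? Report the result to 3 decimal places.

Posterior odds = (w_i f_i(x)) / (w_j f_j(x)); the normalising sum cancels.
Exponential densities:
  f_A = 0.22313
  f_B = 0.184956
  f_C = 0.052629
0.0194727 / 0.0803269 ≈ 0.242

0.242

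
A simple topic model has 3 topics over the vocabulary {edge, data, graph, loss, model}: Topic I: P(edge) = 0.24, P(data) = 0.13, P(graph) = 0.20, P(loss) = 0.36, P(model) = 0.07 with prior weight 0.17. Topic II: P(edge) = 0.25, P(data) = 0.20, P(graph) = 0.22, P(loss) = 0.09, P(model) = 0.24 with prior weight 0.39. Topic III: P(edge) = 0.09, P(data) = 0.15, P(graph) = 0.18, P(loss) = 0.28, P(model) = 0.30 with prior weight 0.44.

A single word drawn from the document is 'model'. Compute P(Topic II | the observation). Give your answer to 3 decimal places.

The responsibility of component k is w_k f_k(x) divided by Σ_j w_j f_j(x).
Evaluate each component's likelihood at the observed value:
  p_I = P(model | comp) = 0.07
  p_II = P(model | comp) = 0.24
  p_III = P(model | comp) = 0.30
Multiply by the mixture weights:
  w_I·p_I = 0.17 × 0.07 = 0.0119
  w_II·p_II = 0.39 × 0.24 = 0.0936
  w_III·p_III = 0.44 × 0.3 = 0.132
Evidence: 0.0119 + 0.0936 + 0.132 = 0.2375
P(Topic II | 'model') ≈ 0.394

0.394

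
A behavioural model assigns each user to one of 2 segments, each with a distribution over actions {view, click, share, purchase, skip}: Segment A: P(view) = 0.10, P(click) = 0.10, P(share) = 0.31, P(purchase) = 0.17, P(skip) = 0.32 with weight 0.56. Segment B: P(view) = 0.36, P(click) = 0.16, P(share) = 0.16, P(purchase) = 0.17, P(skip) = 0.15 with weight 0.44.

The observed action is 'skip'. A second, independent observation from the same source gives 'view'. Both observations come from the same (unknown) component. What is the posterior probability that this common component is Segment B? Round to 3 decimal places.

0.570

By Bayes' theorem, P(k | x) = w_k f_k(x) / Σ_j w_j f_j(x).
Since both observations come from the same component, the likelihood for component k is f_k(x₁)·f_k(x₂).
  L_A = [0.32] × [0.1] = 0.032
  L_B = [0.15] × [0.36] = 0.054
Unnormalised posteriors:
  w_A·L_A = 0.56 × 0.032 = 0.01792
  w_B·L_B = 0.44 × 0.054 = 0.02376
Evidence: 0.01792 + 0.02376 = 0.04168
Responsibility of Segment B: 0.02376 / 0.04168 ≈ 0.570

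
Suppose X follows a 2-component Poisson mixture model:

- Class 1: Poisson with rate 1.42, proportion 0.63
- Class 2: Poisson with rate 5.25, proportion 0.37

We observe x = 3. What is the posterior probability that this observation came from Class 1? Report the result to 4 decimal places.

0.6081

P(component k | x) = P(Z=k)·f_k(x) / marginal(x), where marginal(x) = Σ_j P(Z=j)·f_j(x).
Evaluate each component's likelihood at the observed value:
  L_1 = e^(−1.42)·1.42^3/3! = 0.115349
  L_2 = e^(−5.25)·5.25^3/3! = 0.126555
Prior × likelihood for each component:
  P(Z=1)·L_1 = 0.63 × 0.115349 = 0.0726702
  P(Z=2)·L_2 = 0.37 × 0.126555 = 0.0468255
Normaliser: 0.0726702 + 0.0468255 = 0.119496
So the posterior for Class 1 is 0.0726702 / 0.119496 ≈ 0.6081.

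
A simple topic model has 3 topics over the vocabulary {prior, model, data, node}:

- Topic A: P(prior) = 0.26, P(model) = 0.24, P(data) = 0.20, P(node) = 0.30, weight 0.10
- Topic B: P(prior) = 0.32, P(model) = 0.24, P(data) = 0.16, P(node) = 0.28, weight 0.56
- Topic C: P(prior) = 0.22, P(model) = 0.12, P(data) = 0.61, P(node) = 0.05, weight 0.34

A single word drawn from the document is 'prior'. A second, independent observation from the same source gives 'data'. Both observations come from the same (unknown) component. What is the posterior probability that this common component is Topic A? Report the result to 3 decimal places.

0.065

By Bayes' theorem, P(k | x) = w_k f_k(x) / Σ_j w_j f_j(x).
Since both observations come from the same component, the likelihood for component k is f_k(x₁)·f_k(x₂).
  p_A = [P(prior | comp) = 0.26] × [0.2] = 0.052
  p_B = [P(prior | comp) = 0.32] × [0.16] = 0.0512
  p_C = [P(prior | comp) = 0.22] × [0.61] = 0.1342
Weight by the priors:
  w_A·p_A = 0.10 × 0.052 = 0.0052
  w_B·p_B = 0.56 × 0.0512 = 0.028672
  w_C·p_C = 0.34 × 0.1342 = 0.045628
Denominator: 0.0052 + 0.028672 + 0.045628 = 0.0795
P(Topic A | x) = 0.0052 / 0.0795 ≈ 0.065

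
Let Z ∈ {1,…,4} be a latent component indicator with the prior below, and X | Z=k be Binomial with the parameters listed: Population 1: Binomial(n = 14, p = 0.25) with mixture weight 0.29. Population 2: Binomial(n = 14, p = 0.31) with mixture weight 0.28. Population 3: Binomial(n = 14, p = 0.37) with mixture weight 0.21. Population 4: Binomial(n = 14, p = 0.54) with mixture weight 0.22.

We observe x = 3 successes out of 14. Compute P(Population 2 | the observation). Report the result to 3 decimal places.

0.348

Posterior ∝ prior × likelihood, so P(k | x) ∝ P(Z=k) f_k(x); normalise over all components.
Evaluate each component's likelihood at the observed value:
  p_1 = C(14,3)·0.25^3·0.75^11 = 364·0.015625·0.0422351 = 0.240212
  p_2 = C(14,3)·0.31^3·0.69^11 = 364·0.029791·0.0168787 = 0.183032
  p_3 = C(14,3)·0.37^3·0.63^11 = 364·0.050653·0.00620506 = 0.114407
  p_4 = C(14,3)·0.54^3·0.46^11 = 364·0.157464·0.000195135 = 0.0111846
Multiply by the mixture weights:
  P(Z=1)·p_1 = 0.29 × 0.240212 = 0.0696616
  P(Z=2)·p_2 = 0.28 × 0.183032 = 0.0512489
  P(Z=3)·p_3 = 0.21 × 0.114407 = 0.0240255
  P(Z=4)·p_4 = 0.22 × 0.0111846 = 0.0024606
Denominator: 0.0696616 + 0.0512489 + 0.0240255 + 0.0024606 = 0.147397
So the posterior for Population 2 is 0.0512489 / 0.147397 ≈ 0.348.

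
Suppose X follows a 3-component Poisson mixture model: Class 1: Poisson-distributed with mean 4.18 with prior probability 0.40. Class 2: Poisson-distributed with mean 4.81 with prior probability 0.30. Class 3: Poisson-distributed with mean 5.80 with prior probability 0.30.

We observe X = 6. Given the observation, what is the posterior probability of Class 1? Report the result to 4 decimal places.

0.3348

The responsibility of component k is π_k f_k(x) divided by Σ_j π_j f_j(x).
Evaluate each component's likelihood at the observed value:
  p_1 = 0.113338
  p_2 = 0.140146
  p_3 = 0.160076
Unnormalised posteriors:
  π_1·p_1 = 0.40 × 0.113338 = 0.0453351
  π_2·p_2 = 0.30 × 0.140146 = 0.0420439
  π_3·p_3 = 0.30 × 0.160076 = 0.0480229
Marginal: 0.0453351 + 0.0420439 + 0.0480229 = 0.135402
P(Class 1 | the observation) ≈ 0.3348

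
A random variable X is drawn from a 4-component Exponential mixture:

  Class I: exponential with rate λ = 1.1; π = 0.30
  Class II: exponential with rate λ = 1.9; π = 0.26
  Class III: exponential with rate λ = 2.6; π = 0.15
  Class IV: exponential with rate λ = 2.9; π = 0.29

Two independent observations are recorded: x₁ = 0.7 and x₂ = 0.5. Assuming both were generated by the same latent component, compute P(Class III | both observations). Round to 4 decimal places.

Apply Bayes' rule: the posterior for each component is proportional to its prior times its likelihood at x.
Since both observations come from the same component, the likelihood for component k is f_k(x₁)·f_k(x₂).
  f_I = [1.1·e^(−1.1·0.7) = 1.1·e^(−0.7700) = 0.509314] × [0.634645] = 0.323234
  f_II = [1.9·e^(−1.9·0.7) = 1.9·e^(−1.3300) = 0.502507] × [0.734808] = 0.369246
  f_III = [2.6·e^(−2.6·0.7) = 2.6·e^(−1.8200) = 0.421267] × [0.708583] = 0.298502
  f_IV = [2.9·e^(−2.9·0.7) = 2.9·e^(−2.0300) = 0.380873] × [0.680254] = 0.25909
Weight by the priors:
  π_I·f_I = 0.30 × 0.323234 = 0.0969701
  π_II·f_II = 0.26 × 0.369246 = 0.096004
  π_III·f_III = 0.15 × 0.298502 = 0.0447754
  π_IV·f_IV = 0.29 × 0.25909 = 0.0751362
Sum: 0.0969701 + 0.096004 + 0.0447754 + 0.0751362 = 0.312886
P(Class III | x₁, x₂) = 0.0447754 / 0.312886 ≈ 0.1431

0.1431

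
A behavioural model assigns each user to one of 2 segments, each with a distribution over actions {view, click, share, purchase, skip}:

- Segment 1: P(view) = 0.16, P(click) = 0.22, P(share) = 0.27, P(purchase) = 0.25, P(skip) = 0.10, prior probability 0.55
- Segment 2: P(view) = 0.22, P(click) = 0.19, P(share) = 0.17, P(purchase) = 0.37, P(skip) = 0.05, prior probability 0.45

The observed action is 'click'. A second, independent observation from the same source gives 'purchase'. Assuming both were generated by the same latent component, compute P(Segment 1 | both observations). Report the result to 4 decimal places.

0.4888

P(component k | x) = w_k·f_k(x) / marginal(x), where marginal(x) = Σ_j w_j·f_j(x).
Since both observations come from the same component, the likelihood for component k is f_k(x₁)·f_k(x₂).
  f_1 = [P(click | comp) = 0.22] × [0.25] = 0.055
  f_2 = [P(click | comp) = 0.19] × [0.37] = 0.0703
Weight by the priors:
  w_1·f_1 = 0.55 × 0.055 = 0.03025
  w_2·f_2 = 0.45 × 0.0703 = 0.031635
Evidence: 0.03025 + 0.031635 = 0.061885
P(Segment 1 | x₁, x₂) = 0.03025 / 0.061885 ≈ 0.4888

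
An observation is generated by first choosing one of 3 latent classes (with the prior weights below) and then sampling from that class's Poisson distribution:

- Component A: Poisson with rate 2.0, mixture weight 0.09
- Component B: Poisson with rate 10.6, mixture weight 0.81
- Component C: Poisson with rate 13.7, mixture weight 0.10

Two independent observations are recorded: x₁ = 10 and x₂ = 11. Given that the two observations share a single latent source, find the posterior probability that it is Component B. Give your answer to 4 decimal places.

0.9481

Posterior ∝ prior × likelihood, so P(k | x) ∝ P(Z=k) f_k(x); normalise over all components.
Since both observations come from the same component, the likelihood for component k is f_k(x₁)·f_k(x₂).
  p_A = [3.81899e-05] × [6.94361e-06] = 2.65175e-10
  p_B = [0.122963] × [0.118492] = 0.0145701
  p_C = [0.0720457] × [0.0897297] = 0.00646464
Unnormalised posteriors:
  P(Z=A)·p_A = 0.09 × 2.65175e-10 = 2.38658e-11
  P(Z=B)·p_B = 0.81 × 0.0145701 = 0.0118018
  P(Z=C)·p_C = 0.10 × 0.00646464 = 0.000646464
Evidence: 2.38658e-11 + 0.0118018 + 0.000646464 = 0.0124482
P(Component B | x₁, x₂) ≈ 0.9481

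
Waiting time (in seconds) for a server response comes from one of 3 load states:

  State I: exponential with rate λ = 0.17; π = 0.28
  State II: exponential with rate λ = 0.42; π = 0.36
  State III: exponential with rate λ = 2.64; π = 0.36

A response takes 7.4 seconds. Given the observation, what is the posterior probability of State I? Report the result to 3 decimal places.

P(component k | x) = P(Z=k)·f_k(x) / marginal(x), where marginal(x) = Σ_j P(Z=j)·f_j(x).
Component likelihoods at x = 7.4 seconds:
  f_I = 0.17·e^(−0.17·7.4) = 0.17·e^(−1.2580) = 0.0483177
  f_II = 0.42·e^(−0.42·7.4) = 0.42·e^(−3.1080) = 0.0187699
  f_III = 2.64·e^(−2.64·7.4) = 2.64·e^(−19.5360) = 8.6542e-09
Weight by the priors:
  P(Z=I)·f_I = 0.28 × 0.0483177 = 0.013529
  P(Z=II)·f_II = 0.36 × 0.0187699 = 0.00675717
  P(Z=III)·f_III = 0.36 × 8.6542e-09 = 3.11551e-09
Marginal: 0.013529 + 0.00675717 + 3.11551e-09 = 0.0202861
Responsibility of State I: 0.013529 / 0.0202861 ≈ 0.667

0.667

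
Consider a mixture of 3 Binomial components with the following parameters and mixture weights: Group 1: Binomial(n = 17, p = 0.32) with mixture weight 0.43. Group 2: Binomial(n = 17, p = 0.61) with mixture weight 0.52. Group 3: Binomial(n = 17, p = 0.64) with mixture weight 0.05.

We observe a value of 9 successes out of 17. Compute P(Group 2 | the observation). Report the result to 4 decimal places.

0.7748

Apply Bayes' rule: the posterior for each component is proportional to its prior times its likelihood at x.
Evaluate each component's likelihood at the observed value:
  f_1 = C(17,9)·0.32^9·0.68^8 = 24310·3.51844e-05·0.0457163 = 0.0391026
  f_2 = C(17,9)·0.61^9·0.39^8 = 24310·0.0116941·0.000535201 = 0.152149
  f_3 = C(17,9)·0.64^9·0.36^8 = 24310·0.0180144·0.000282111 = 0.123545
Prior × likelihood for each component:
  π_1·f_1 = 0.43 × 0.0391026 = 0.0168141
  π_2·f_2 = 0.52 × 0.152149 = 0.0791177
  π_3·f_3 = 0.05 × 0.123545 = 0.00617724
Sum: 0.0168141 + 0.0791177 + 0.00617724 = 0.102109
So the posterior for Group 2 is 0.0791177 / 0.102109 ≈ 0.7748.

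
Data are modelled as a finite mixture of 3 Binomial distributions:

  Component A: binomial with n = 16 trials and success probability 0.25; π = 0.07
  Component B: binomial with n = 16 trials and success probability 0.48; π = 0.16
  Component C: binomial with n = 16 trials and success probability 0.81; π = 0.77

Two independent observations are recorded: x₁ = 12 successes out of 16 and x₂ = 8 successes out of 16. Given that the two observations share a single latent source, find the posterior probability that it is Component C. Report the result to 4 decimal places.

The responsibility of component k is P(Z=k) f_k(x) divided by Σ_j P(Z=j) f_j(x).
Since both observations come from the same component, the likelihood for component k is f_k(x₁)·f_k(x₂).
  L_A = [C(16,12)·0.25^12·0.75^4 = 1820·5.96046e-08·0.316406 = 3.43239e-05] × [0.0196602] = 6.74816e-07
  L_B = [C(16,12)·0.48^12·0.52^4 = 1820·0.000149587·0.0731162 = 0.0199058] × [0.193881] = 0.00385936
  L_C = [C(16,12)·0.81^12·0.19^4 = 1820·0.0797664·0.00130321 = 0.189193] × [0.0040503] = 0.000766291
Weight by the priors:
  P(Z=A)·L_A = 0.07 × 6.74816e-07 = 4.72371e-08
  P(Z=B)·L_B = 0.16 × 0.00385936 = 0.000617497
  P(Z=C)·L_C = 0.77 × 0.000766291 = 0.000590044
Marginal: 4.72371e-08 + 0.000617497 + 0.000590044 = 0.00120759
P(Component C | x) = 0.000590044 / 0.00120759 ≈ 0.4886

0.4886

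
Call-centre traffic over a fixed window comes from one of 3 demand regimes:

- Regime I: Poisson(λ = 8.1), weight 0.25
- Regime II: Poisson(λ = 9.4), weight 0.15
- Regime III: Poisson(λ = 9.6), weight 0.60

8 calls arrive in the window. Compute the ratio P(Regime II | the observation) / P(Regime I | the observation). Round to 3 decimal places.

The posterior odds equal the prior odds times the likelihood ratio: (π_i/π_j)·(f_i(x)/f_j(x)).
Poisson probabilities:
  p_I = e^(−8.1)·8.1^8/8! = 0.1395
  p_II = e^(−9.4)·9.4^8/8! = 0.125065
  p_III = e^(−9.6)·9.6^8/8! = 0.121178
Odds = (0.15/0.25) × (0.125065/0.1395) = 0.6 × 0.89652 ≈ 0.538

0.538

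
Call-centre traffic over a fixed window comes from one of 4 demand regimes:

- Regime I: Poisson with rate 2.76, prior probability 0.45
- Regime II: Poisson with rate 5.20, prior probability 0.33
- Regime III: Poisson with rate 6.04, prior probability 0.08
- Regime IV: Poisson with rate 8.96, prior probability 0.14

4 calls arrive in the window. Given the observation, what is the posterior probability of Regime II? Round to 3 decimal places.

0.397

Apply Bayes' rule: the posterior for each component is proportional to its prior times its likelihood at x.
Component likelihoods at x = 4 calls:
  f_I = 0.153028
  f_II = 0.168063
  f_III = 0.132068
  f_IV = 0.0344939
Prior × likelihood for each component:
  π_I·f_I = 0.45 × 0.153028 = 0.0688628
  π_II·f_II = 0.33 × 0.168063 = 0.0554606
  π_III·f_III = 0.08 × 0.132068 = 0.0105654
  π_IV·f_IV = 0.14 × 0.0344939 = 0.00482915
Denominator: 0.0688628 + 0.0554606 + 0.0105654 + 0.00482915 = 0.139718
So the posterior for Regime II is 0.0554606 / 0.139718 ≈ 0.397.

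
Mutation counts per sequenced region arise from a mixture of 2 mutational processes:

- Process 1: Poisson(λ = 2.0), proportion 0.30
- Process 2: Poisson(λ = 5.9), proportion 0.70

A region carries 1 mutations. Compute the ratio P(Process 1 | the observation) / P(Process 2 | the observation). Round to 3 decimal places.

Since P(k|x) ∝ P(Z=k) f_k(x), the posterior odds are P(Z=i) f_i(x) / (P(Z=j) f_j(x)).
Component likelihoods at x = 1 mutations:
  L_1 = e^(−2.0)·2.0^1/1! = 0.270671
  L_2 = e^(−5.9)·5.9^1/1! = 0.0161627
Posterior odds = (P(Z=1)·L_1) / (P(Z=2)·L_2) = (0.30·0.270671) / (0.70·0.0161627) = 0.0812012 / 0.0113139 ≈ 7.177

7.177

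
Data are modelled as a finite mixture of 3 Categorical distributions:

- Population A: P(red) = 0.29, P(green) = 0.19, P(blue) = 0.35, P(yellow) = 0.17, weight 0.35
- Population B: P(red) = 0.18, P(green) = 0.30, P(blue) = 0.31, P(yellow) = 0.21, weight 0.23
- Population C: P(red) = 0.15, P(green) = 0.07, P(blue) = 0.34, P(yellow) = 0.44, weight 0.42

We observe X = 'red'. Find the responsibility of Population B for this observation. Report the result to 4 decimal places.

0.2011

The responsibility of component k is w_k f_k(x) divided by Σ_j w_j f_j(x).
Categorical probabilities:
  f_A = P(red | comp) = 0.29
  f_B = P(red | comp) = 0.18
  f_C = P(red | comp) = 0.15
Multiply by the mixture weights:
  w_A·f_A = 0.35 × 0.29 = 0.1015
  w_B·f_B = 0.23 × 0.18 = 0.0414
  w_C·f_C = 0.42 × 0.15 = 0.063
Denominator: 0.1015 + 0.0414 + 0.063 = 0.2059
Responsibility of Population B: 0.0414 / 0.2059 ≈ 0.2011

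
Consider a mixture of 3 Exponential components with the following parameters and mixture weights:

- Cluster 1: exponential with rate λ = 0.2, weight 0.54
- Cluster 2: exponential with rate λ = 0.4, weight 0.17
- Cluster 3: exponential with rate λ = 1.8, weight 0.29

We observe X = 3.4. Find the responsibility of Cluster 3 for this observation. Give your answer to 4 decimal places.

0.0157

The responsibility of component k is π_k f_k(x) divided by Σ_j π_j f_j(x).
Exponential densities:
  L_1 = 0.2·e^(−0.2·3.4) = 0.2·e^(−0.6800) = 0.101323
  L_2 = 0.4·e^(−0.4·3.4) = 0.4·e^(−1.3600) = 0.102664
  L_3 = 1.8·e^(−1.8·3.4) = 1.8·e^(−6.1200) = 0.00395722
Multiply by the mixture weights:
  π_1·L_1 = 0.54 × 0.101323 = 0.0547146
  π_2·L_2 = 0.17 × 0.102664 = 0.0174529
  π_3·L_3 = 0.29 × 0.00395722 = 0.00114759
Marginal: 0.0547146 + 0.0174529 + 0.00114759 = 0.0733152
Responsibility of Cluster 3: 0.00114759 / 0.0733152 ≈ 0.0157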